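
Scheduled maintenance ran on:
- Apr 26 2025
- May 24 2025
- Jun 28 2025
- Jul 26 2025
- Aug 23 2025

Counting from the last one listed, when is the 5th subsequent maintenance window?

All dates are Saturdays, 28, 35, 28, 28 days apart.
Specifically, the 4th Saturday of each month.
September 2025 — 4th Saturday is Sep 27 2025.
October 2025 — 4th Saturday is Oct 25 2025.
November 2025 — 4th Saturday is Nov 22 2025.
4th Saturday of December 2025: Dec 27 2025.
4th Saturday of January 2026: Jan 24 2026.

Jan 24 2026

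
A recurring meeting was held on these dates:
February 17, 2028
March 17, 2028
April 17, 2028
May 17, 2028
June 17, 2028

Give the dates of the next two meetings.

July 17, 2028; August 17, 2028

The day-of-month is always 17 (29, 31, 30, 31 days between events).
So this recurs on the 17th of each month.
Next: July 2028 → July 17, 2028.
Next: August 2028 → August 17, 2028.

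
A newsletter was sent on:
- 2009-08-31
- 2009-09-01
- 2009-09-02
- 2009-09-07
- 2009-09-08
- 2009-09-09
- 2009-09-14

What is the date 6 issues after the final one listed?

2009-09-28

The gap pattern 1, 1, 5, 1, 1, 5 repeats every 3 events.
These are the Mondays, Tuesdays and Wednesdays of each week.
Next Tuesday: 2009-09-15.
The following Wednesday is 2009-09-16.
Next Monday: 2009-09-21.
The following Tuesday is 2009-09-22.
The following Wednesday is 2009-09-23.
Next Monday: 2009-09-28.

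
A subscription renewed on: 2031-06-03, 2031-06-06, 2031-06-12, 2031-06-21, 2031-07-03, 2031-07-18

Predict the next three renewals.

2031-08-05, 2031-08-26, 2031-09-19

The spacing grows by 3 each time: 3, 6, 9, 12, 15 days.
Next gap: 18 days. 2031-07-18 + 18 days = 2031-08-05.
Next gap: 21 days. 2031-08-05 + 21 days = 2031-08-26.
Next gap: 24 days. 2031-08-26 + 24 days = 2031-09-19.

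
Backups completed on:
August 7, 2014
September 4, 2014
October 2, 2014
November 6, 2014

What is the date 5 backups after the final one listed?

All dates are Thursdays, 28, 28, 35 days apart.
Specifically, the 1st Thursday of each month.
December 2014 — 1st Thursday is December 4, 2014.
1st Thursday of January 2015: January 1, 2015.
February 2015 — 1st Thursday is February 5, 2015.
1st Thursday of March 2015: March 5, 2015.
April 2015 — 1st Thursday is April 2, 2015.

April 2, 2015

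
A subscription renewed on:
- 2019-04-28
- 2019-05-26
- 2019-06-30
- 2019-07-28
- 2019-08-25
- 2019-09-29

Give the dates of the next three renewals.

These are Sundays with 28, 35, 28, 28, 35-day gaps.
Each is the final Sunday of its month — 2019-06-30 is past the 28th, so '4th Sunday' doesn't fit.
October 2019 ends with Sunday 2019-10-27.
Last Sunday of November 2019: 2019-11-24.
December 2019 ends with Sunday 2019-12-29.

2019-10-27, 2019-11-24, 2019-12-29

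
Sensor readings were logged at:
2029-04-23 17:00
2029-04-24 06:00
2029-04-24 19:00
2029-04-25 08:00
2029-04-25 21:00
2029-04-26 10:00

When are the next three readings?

Gaps: 13, 13, 13, 13, 13 hours — each event is 13 hours after the previous one.
2029-04-26 10:00 + 13 h = 2029-04-26 23:00.
2029-04-26 23:00 + 13 h = 2029-04-27 12:00.
2029-04-27 12:00 + 13 h = 2029-04-28 01:00.

2029-04-26 23:00, 2029-04-27 12:00, 2029-04-28 01:00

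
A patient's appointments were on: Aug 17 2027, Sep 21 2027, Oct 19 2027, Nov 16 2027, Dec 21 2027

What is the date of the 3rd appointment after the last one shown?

Gaps: 35, 28, 28, 35 days — a mix of 28 and 35. Every date is a Tuesday.
Each is the 3rd Tuesday of its month.
January 2028 — 3rd Tuesday is Jan 18 2028.
3rd Tuesday of February 2028: Feb 15 2028.
3rd Tuesday of March 2028: Mar 21 2028.

Mar 21 2028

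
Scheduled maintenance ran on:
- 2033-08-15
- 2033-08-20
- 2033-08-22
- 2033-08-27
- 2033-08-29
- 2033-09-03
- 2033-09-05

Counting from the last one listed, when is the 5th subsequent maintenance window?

2033-09-24

Gaps: 5, 2, 5, 2, 5, 2 days — not constant, but cyclic with period 2.
The events fall on every Monday and Saturday.
Next Saturday: 2033-09-10.
Next Monday: 2033-09-12.
Next Saturday: 2033-09-17.
The following Monday is 2033-09-19.
Next Saturday: 2033-09-24.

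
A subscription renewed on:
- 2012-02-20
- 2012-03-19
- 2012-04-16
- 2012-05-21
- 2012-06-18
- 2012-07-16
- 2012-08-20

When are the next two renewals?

All dates are Mondays, 28, 28, 35, 28, 28, 35 days apart.
Specifically, the 3rd Monday of each month.
September 2012 — 3rd Monday is 2012-09-17.
October 2012 — 3rd Monday is 2012-10-15.

2012-09-17, 2012-10-15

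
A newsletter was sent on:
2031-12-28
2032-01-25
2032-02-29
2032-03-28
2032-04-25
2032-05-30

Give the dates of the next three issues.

2032-06-27, 2032-07-25, 2032-08-29

Every date is a Sunday; gaps 28, 35, 28, 28, 35 days.
Each is the last Sunday of its month (at least one falls on the 29th or later, ruling out '4th Sunday').
June 2032 ends with Sunday 2032-06-27.
Last Sunday of July 2032: 2032-07-25.
Last Sunday of August 2032: 2032-08-29.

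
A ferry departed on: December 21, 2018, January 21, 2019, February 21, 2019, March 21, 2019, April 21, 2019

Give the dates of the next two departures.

May 21, 2019; June 21, 2019

Gaps: 31, 31, 28, 31 days — not constant. Every event is on the 21st of the month.
Pattern: the 21st of each month.
May 2019: May 21, 2019.
Next: June 2019 → June 21, 2019.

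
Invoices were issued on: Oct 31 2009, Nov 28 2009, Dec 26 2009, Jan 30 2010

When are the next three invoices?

Every date is a Saturday; gaps 28, 28, 35 days.
Each is the last Saturday of its month (at least one falls on the 29th or later, ruling out '4th Saturday').
February 2010 ends with Saturday Feb 27 2010.
March 2010 ends with Saturday Mar 27 2010.
April 2010 ends with Saturday Apr 24 2010.

Feb 27 2010, Mar 27 2010, Apr 24 2010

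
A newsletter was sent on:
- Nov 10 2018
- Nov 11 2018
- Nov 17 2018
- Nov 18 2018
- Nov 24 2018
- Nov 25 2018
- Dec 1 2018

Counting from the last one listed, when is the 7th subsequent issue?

Dec 23 2018

The gap pattern 1, 6, 1, 6, 1, 6 repeats every 2 events.
These are the Saturdays and Sundays of each week.
Next Sunday: Dec 2 2018.
Next Saturday: Dec 8 2018.
Next Sunday: Dec 9 2018.
Next Saturday: Dec 15 2018.
Next Sunday: Dec 16 2018.
The following Saturday is Dec 22 2018.
Next Sunday: Dec 23 2018.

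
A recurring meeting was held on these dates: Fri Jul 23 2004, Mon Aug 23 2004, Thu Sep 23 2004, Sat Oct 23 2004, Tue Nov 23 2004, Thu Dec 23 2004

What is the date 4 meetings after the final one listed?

Each date is the 23rd; the gaps (31, 31, 30, 31, 30) track the month lengths.
The rule is the 23rd of each month.
Next: January 2005 → Sun Jan 23 2005.
February 2005: Wed Feb 23 2005.
Next: March 2005 → Wed Mar 23 2005.
April 2005: Sat Apr 23 2005.

Sat Apr 23 2005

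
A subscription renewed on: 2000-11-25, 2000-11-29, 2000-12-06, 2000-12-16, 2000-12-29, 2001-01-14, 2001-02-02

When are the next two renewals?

2001-02-24, 2001-03-21

Intervals are 4, 7, 10, 13, 16, 19 days — an arithmetic progression with common difference 3.
Next gap: 22 days. 2001-02-02 + 22 days = 2001-02-24.
Next gap: 25 days. 2001-02-24 + 25 days = 2001-03-21.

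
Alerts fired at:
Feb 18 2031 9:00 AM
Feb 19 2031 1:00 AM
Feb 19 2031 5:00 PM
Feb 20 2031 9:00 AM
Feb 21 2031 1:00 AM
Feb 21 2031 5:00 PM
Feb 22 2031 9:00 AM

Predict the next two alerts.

Gaps: 16, 16, 16, 16, 16, 16 hours — each event is 16 hours after the previous one.
Feb 22 2031 9:00 AM + 16 h = Feb 23 2031 1:00 AM.
Feb 23 2031 1:00 AM + 16 h = Feb 23 2031 5:00 PM.

Feb 23 2031 1:00 AM, Feb 23 2031 5:00 PM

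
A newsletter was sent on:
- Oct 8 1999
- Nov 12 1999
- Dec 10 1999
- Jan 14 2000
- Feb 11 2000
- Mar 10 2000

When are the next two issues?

Apr 14 2000, May 12 2000

All dates are Fridays, 35, 28, 35, 28, 28 days apart.
Specifically, the 2nd Friday of each month.
2nd Friday of April 2000: Apr 14 2000.
May 2000 — 2nd Friday is May 12 2000.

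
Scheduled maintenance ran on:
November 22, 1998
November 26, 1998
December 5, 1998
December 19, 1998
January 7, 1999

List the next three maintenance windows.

The spacing grows by 5 each time: 4, 9, 14, 19 days.
Next gap: 24 days. January 7, 1999 + 24 days = January 31, 1999.
Next gap: 29 days. January 31, 1999 + 29 days = March 1, 1999.
Next gap: 34 days. March 1, 1999 + 34 days = April 4, 1999.

January 31, 1999; March 1, 1999; April 4, 1999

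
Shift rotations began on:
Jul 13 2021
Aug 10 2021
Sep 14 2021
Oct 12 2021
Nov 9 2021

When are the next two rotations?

Dec 14 2021, Jan 11 2022

Gaps: 28, 35, 28, 28 days — a mix of 28 and 35. Every date is a Tuesday.
Each is the 2nd Tuesday of its month.
December 2021 — 2nd Tuesday is Dec 14 2021.
January 2022 — 2nd Tuesday is Jan 11 2022.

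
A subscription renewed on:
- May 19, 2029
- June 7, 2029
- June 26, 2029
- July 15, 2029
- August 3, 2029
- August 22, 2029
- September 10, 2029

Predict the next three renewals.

Gaps between consecutive events: 19, 19, 19, 19, 19, 19 days — a constant 19-day interval.
September 10, 2029 + 19 days = September 29, 2029.
September 29, 2029 + 19 days = October 18, 2029.
October 18, 2029 + 19 days = November 6, 2029.

September 29, 2029; October 18, 2029; November 6, 2029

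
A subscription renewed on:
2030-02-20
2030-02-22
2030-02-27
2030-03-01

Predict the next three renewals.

2030-03-06, 2030-03-08, 2030-03-13

The gap pattern 2, 5, 2 repeats every 2 events.
These are the Wednesdays and Fridays of each week.
The following Wednesday is 2030-03-06.
The following Friday is 2030-03-08.
Next Wednesday: 2030-03-13.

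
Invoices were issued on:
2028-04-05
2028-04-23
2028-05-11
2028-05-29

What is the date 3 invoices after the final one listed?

2028-07-22

Every event comes 18 days after the last (18, 18, 18).
2028-05-29 + 18 days = 2028-06-16.
2028-06-16 + 18 days = 2028-07-04.
2028-07-04 + 18 days = 2028-07-22.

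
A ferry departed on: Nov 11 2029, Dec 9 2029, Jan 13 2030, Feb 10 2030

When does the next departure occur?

All dates are Sundays, 28, 35, 28 days apart.
Specifically, the 2nd Sunday of each month.
March 2030 — 2nd Sunday is Mar 10 2030.

Mar 10 2030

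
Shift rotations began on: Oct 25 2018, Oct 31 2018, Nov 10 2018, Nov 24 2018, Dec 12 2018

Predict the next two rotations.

Jan 3 2019, Jan 29 2019

Gaps: 6, 10, 14, 18 days — each gap is 4 larger than the previous one.
Next gap: 22 days. Dec 12 2018 + 22 days = Jan 3 2019.
Next gap: 26 days. Jan 3 2019 + 26 days = Jan 29 2019.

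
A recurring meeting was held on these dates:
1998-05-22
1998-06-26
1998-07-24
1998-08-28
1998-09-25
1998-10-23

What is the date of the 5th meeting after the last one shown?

These are Fridays at 28- or 35-day spacing (35, 28, 35, 28, 28).
The pattern: 4th Friday of the month.
4th Friday of November 1998: 1998-11-27.
December 1998 — 4th Friday is 1998-12-25.
January 1999 — 4th Friday is 1999-01-22.
4th Friday of February 1999: 1999-02-26.
4th Friday of March 1999: 1999-03-26.

1999-03-26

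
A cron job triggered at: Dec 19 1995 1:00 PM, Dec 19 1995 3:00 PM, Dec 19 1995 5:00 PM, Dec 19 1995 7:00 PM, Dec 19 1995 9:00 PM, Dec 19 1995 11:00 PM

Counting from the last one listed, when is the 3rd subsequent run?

Spacing: 2, 2, 2, 2, 2 h — constant 2 h.
Dec 19 1995 11:00 PM + 2 h = Dec 20 1995 1:00 AM.
Dec 20 1995 1:00 AM + 2 h = Dec 20 1995 3:00 AM.
Dec 20 1995 3:00 AM + 2 h = Dec 20 1995 5:00 AM.

Dec 20 1995 5:00 AM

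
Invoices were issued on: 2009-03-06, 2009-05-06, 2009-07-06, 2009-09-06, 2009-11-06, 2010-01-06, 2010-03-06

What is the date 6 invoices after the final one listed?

Each date is the 6th; the gaps (61, 61, 62, 61, 61, 59) track the month lengths.
The rule is the 6th of every 2 months.
Next: May 2010 → 2010-05-06.
July 2010: 2010-07-06.
September 2010: 2010-09-06.
Next: November 2010 → 2010-11-06.
Next: January 2011 → 2011-01-06.
Next: March 2011 → 2011-03-06.

2011-03-06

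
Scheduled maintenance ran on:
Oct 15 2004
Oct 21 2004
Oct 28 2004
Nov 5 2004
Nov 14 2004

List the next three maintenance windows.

The spacing grows by 1 each time: 6, 7, 8, 9 days.
Next gap: 10 days. Nov 14 2004 + 10 days = Nov 24 2004.
Next gap: 11 days. Nov 24 2004 + 11 days = Dec 5 2004.
Next gap: 12 days. Dec 5 2004 + 12 days = Dec 17 2004.

Nov 24 2004, Dec 5 2004, Dec 17 2004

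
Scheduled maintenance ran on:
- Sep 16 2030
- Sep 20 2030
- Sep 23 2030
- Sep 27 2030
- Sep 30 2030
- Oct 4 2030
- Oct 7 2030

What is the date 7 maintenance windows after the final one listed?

Nov 1 2030

The gap pattern 4, 3, 4, 3, 4, 3 repeats every 2 events.
These are the Mondays and Fridays of each week.
Next Friday: Oct 11 2030.
The following Monday is Oct 14 2030.
Next Friday: Oct 18 2030.
The following Monday is Oct 21 2030.
Next Friday: Oct 25 2030.
The following Monday is Oct 28 2030.
The following Friday is Nov 1 2030.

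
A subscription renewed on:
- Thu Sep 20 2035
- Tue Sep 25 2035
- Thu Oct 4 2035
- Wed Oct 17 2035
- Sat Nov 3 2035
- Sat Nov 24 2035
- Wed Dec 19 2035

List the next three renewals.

Gaps: 5, 9, 13, 17, 21, 25 days — each gap is 4 larger than the previous one.
Next gap: 29 days. Wed Dec 19 2035 + 29 days = Thu Jan 17 2036.
Next gap: 33 days. Thu Jan 17 2036 + 33 days = Tue Feb 19 2036.
Next gap: 37 days. Tue Feb 19 2036 + 37 days = Thu Mar 27 2036.

Thu Jan 17 2036, Tue Feb 19 2036, Thu Mar 27 2036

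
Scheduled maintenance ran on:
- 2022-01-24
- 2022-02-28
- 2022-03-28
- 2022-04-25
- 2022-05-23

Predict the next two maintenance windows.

2022-06-27, 2022-07-25

These are Mondays at 28- or 35-day spacing (35, 28, 28, 28).
The pattern: 4th Monday of the month.
4th Monday of June 2022: 2022-06-27.
July 2022 — 4th Monday is 2022-07-25.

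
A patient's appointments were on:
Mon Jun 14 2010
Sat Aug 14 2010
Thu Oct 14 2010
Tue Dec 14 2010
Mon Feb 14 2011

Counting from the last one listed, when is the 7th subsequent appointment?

Gaps: 61, 61, 61, 62 days — not constant. Every event is on the 14th of the month.
Pattern: the 14th of every 2 months.
Next: April 2011 → Thu Apr 14 2011.
Next: June 2011 → Tue Jun 14 2011.
August 2011: Sun Aug 14 2011.
October 2011: Fri Oct 14 2011.
Next: December 2011 → Wed Dec 14 2011.
February 2012: Tue Feb 14 2012.
Next: April 2012 → Sat Apr 14 2012.

Sat Apr 14 2012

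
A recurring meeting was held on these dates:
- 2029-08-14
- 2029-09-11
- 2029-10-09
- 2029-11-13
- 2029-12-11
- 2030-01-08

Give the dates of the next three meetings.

2030-02-12, 2030-03-12, 2030-04-09

Gaps: 28, 28, 35, 28, 28 days — a mix of 28 and 35. Every date is a Tuesday.
Each is the 2nd Tuesday of its month.
2nd Tuesday of February 2030: 2030-02-12.
March 2030 — 2nd Tuesday is 2030-03-12.
April 2030 — 2nd Tuesday is 2030-04-09.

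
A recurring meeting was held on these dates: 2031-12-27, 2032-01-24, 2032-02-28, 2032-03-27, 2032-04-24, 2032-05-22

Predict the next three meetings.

These are Saturdays at 28- or 35-day spacing (28, 35, 28, 28, 28).
The pattern: 4th Saturday of the month.
4th Saturday of June 2032: 2032-06-26.
July 2032 — 4th Saturday is 2032-07-24.
August 2032 — 4th Saturday is 2032-08-28.

2032-06-26, 2032-07-24, 2032-08-28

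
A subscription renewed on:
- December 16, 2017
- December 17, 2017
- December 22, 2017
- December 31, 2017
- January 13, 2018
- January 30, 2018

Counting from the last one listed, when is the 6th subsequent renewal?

Intervals are 1, 5, 9, 13, 17 days — an arithmetic progression with common difference 4.
Next gap: 21 days. January 30, 2018 + 21 days = February 20, 2018.
Next gap: 25 days. February 20, 2018 + 25 days = March 17, 2018.
Next gap: 29 days. March 17, 2018 + 29 days = April 15, 2018.
Next gap: 33 days. April 15, 2018 + 33 days = May 18, 2018.
Next gap: 37 days. May 18, 2018 + 37 days = June 24, 2018.
Next gap: 41 days. June 24, 2018 + 41 days = August 4, 2018.

August 4, 2018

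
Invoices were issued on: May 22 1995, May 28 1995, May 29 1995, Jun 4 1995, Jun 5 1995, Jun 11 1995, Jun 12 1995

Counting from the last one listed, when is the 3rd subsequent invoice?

Every event lands on a Monday or Sunday (gaps cycle 6, 1, 6, 1, 6, 1).
So the schedule is: every Monday and Sunday.
Next Sunday: Jun 18 1995.
Next Monday: Jun 19 1995.
Next Sunday: Jun 25 1995.

Jun 25 1995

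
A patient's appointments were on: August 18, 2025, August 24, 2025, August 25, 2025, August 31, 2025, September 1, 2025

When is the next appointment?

Gaps: 6, 1, 6, 1 days — not constant, but cyclic with period 2.
The events fall on every Monday and Sunday.
Next Sunday: September 7, 2025.

September 7, 2025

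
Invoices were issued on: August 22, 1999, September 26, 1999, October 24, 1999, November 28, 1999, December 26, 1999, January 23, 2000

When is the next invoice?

February 27, 2000

These are Sundays at 28- or 35-day spacing (35, 28, 35, 28, 28).
The pattern: 4th Sunday of the month.
February 2000 — 4th Sunday is February 27, 2000.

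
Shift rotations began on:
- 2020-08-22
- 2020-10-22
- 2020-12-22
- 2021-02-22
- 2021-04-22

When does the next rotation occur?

Gaps: 61, 61, 62, 59 days — not constant. Every event is on the 22nd of the month.
Pattern: the 22nd of every 2 months.
Next: June 2021 → 2021-06-22.

2021-06-22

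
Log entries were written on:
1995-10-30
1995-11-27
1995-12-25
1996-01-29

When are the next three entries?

All Mondays; the gaps (28, 28, 35) vary with month length.
This is the last Monday of each month.
Last Monday of February 1996: 1996-02-26.
Last Monday of March 1996: 1996-03-25.
April 1996 ends with Monday 1996-04-29.

1996-02-26, 1996-03-25, 1996-04-29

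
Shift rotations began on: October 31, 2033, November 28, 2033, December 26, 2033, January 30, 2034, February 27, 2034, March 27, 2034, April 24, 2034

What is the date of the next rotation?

Every date is a Monday; gaps 28, 28, 35, 28, 28, 28 days.
Each is the last Monday of its month (at least one falls on the 29th or later, ruling out '4th Monday').
May 2034 ends with Monday May 29, 2034.

May 29, 2034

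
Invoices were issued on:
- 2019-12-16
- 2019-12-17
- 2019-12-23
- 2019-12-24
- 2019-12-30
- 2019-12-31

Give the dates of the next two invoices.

2020-01-06, 2020-01-07

The gap pattern 1, 6, 1, 6, 1 repeats every 2 events.
These are the Mondays and Tuesdays of each week.
The following Monday is 2020-01-06.
Next Tuesday: 2020-01-07.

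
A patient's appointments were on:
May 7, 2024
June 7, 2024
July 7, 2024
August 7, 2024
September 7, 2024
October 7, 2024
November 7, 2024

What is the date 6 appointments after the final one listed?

Each date is the 7th; the gaps (31, 30, 31, 31, 30, 31) track the month lengths.
The rule is the 7th of each month.
Next: December 2024 → December 7, 2024.
January 2025: January 7, 2025.
February 2025: February 7, 2025.
Next: March 2025 → March 7, 2025.
April 2025: April 7, 2025.
Next: May 2025 → May 7, 2025.

May 7, 2025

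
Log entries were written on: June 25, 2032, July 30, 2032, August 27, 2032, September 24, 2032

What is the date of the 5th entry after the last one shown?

February 25, 2033

All Fridays; the gaps (35, 28, 28) vary with month length.
This is the last Friday of each month.
October 2032 ends with Friday October 29, 2032.
Last Friday of November 2032: November 26, 2032.
December 2032 ends with Friday December 31, 2032.
Last Friday of January 2033: January 28, 2033.
February 2033 ends with Friday February 25, 2033.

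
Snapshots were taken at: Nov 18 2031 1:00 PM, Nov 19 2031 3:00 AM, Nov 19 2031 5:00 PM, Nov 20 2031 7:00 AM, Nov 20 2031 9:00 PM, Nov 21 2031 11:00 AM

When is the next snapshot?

The interval is a steady 14 hours (14, 14, 14, 14, 14).
Nov 21 2031 11:00 AM + 14 h = Nov 22 2031 1:00 AM.

Nov 22 2031 1:00 AM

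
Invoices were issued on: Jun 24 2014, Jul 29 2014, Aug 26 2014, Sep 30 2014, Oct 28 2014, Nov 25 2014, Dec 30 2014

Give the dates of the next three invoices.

Jan 27 2015, Feb 24 2015, Mar 31 2015

These are Tuesdays with 35, 28, 35, 28, 28, 35-day gaps.
Each is the final Tuesday of its month — Jul 29 2014 is past the 28th, so '4th Tuesday' doesn't fit.
January 2015 ends with Tuesday Jan 27 2015.
Last Tuesday of February 2015: Feb 24 2015.
Last Tuesday of March 2015: Mar 31 2015.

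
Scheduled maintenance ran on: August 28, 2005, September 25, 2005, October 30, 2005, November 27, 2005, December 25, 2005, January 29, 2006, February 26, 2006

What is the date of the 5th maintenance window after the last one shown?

All Sundays; the gaps (28, 35, 28, 28, 35, 28) vary with month length.
This is the last Sunday of each month.
March 2006 ends with Sunday March 26, 2006.
Last Sunday of April 2006: April 30, 2006.
Last Sunday of May 2006: May 28, 2006.
Last Sunday of June 2006: June 25, 2006.
Last Sunday of July 2006: July 30, 2006.

July 30, 2006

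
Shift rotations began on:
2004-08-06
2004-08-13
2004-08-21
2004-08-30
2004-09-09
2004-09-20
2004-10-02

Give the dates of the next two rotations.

2004-10-15, 2004-10-29

Intervals are 7, 8, 9, 10, 11, 12 days — an arithmetic progression with common difference 1.
Next gap: 13 days. 2004-10-02 + 13 days = 2004-10-15.
Next gap: 14 days. 2004-10-15 + 14 days = 2004-10-29.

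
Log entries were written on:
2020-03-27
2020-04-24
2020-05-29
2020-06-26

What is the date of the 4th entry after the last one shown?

Every date is a Friday; gaps 28, 35, 28 days.
Each is the last Friday of its month (at least one falls on the 29th or later, ruling out '4th Friday').
Last Friday of July 2020: 2020-07-31.
Last Friday of August 2020: 2020-08-28.
September 2020 ends with Friday 2020-09-25.
October 2020 ends with Friday 2020-10-30.

2020-10-30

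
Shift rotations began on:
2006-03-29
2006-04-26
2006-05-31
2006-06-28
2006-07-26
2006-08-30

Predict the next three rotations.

2006-09-27, 2006-10-25, 2006-11-29

All Wednesdays; the gaps (28, 35, 28, 28, 35) vary with month length.
This is the last Wednesday of each month.
Last Wednesday of September 2006: 2006-09-27.
Last Wednesday of October 2006: 2006-10-25.
Last Wednesday of November 2006: 2006-11-29.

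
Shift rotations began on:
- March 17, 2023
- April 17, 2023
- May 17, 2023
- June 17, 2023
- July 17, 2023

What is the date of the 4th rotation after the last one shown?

The day-of-month is always 17 (31, 30, 31, 30 days between events).
So this recurs on the 17th of each month.
August 2023: August 17, 2023.
September 2023: September 17, 2023.
Next: October 2023 → October 17, 2023.
Next: November 2023 → November 17, 2023.

November 17, 2023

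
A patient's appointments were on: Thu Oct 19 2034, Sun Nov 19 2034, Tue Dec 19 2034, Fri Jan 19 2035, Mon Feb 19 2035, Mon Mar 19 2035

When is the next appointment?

Thu Apr 19 2035

Each date is the 19th; the gaps (31, 30, 31, 31, 28) track the month lengths.
The rule is the 19th of each month.
Next: April 2035 → Thu Apr 19 2035.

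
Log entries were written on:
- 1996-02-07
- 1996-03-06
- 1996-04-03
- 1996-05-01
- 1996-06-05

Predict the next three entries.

1996-07-03, 1996-08-07, 1996-09-04

These are Wednesdays at 28- or 35-day spacing (28, 28, 28, 35).
The pattern: 1st Wednesday of the month.
1st Wednesday of July 1996: 1996-07-03.
1st Wednesday of August 1996: 1996-08-07.
1st Wednesday of September 1996: 1996-09-04.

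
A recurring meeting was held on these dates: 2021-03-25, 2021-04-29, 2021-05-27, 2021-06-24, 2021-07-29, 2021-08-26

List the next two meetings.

These are Thursdays with 35, 28, 28, 35, 28-day gaps.
Each is the final Thursday of its month — 2021-04-29 is past the 28th, so '4th Thursday' doesn't fit.
September 2021 ends with Thursday 2021-09-30.
Last Thursday of October 2021: 2021-10-28.

2021-09-30, 2021-10-28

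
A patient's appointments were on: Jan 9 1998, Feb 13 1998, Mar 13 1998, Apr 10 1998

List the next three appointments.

May 8 1998, Jun 12 1998, Jul 10 1998

These are Fridays at 28- or 35-day spacing (35, 28, 28).
The pattern: 2nd Friday of the month.
2nd Friday of May 1998: May 8 1998.
June 1998 — 2nd Friday is Jun 12 1998.
2nd Friday of July 1998: Jul 10 1998.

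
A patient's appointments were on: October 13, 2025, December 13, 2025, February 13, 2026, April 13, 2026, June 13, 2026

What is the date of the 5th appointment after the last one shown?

April 13, 2027

Each date is the 13th; the gaps (61, 62, 59, 61) track the month lengths.
The rule is the 13th of every 2 months.
August 2026: August 13, 2026.
October 2026: October 13, 2026.
December 2026: December 13, 2026.
February 2027: February 13, 2027.
Next: April 2027 → April 13, 2027.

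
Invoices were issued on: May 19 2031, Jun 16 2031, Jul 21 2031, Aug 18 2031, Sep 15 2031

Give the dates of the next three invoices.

Gaps: 28, 35, 28, 28 days — a mix of 28 and 35. Every date is a Monday.
Each is the 3rd Monday of its month.
October 2031 — 3rd Monday is Oct 20 2031.
November 2031 — 3rd Monday is Nov 17 2031.
3rd Monday of December 2031: Dec 15 2031.

Oct 20 2031, Nov 17 2031, Dec 15 2031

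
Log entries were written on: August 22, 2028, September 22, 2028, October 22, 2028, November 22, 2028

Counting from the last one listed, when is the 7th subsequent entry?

Gaps: 31, 30, 31 days — not constant. Every event is on the 22nd of the month.
Pattern: the 22nd of each month.
Next: December 2028 → December 22, 2028.
January 2029: January 22, 2029.
February 2029: February 22, 2029.
March 2029: March 22, 2029.
Next: April 2029 → April 22, 2029.
May 2029: May 22, 2029.
June 2029: June 22, 2029.

June 22, 2029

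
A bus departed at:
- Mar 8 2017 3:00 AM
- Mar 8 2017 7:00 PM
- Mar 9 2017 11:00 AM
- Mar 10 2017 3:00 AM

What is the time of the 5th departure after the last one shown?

The interval is a steady 16 hours (16, 16, 16).
Mar 10 2017 3:00 AM + 16 h = Mar 10 2017 7:00 PM.
Mar 10 2017 7:00 PM + 16 h = Mar 11 2017 11:00 AM.
Mar 11 2017 11:00 AM + 16 h = Mar 12 2017 3:00 AM.
Mar 12 2017 3:00 AM + 16 h = Mar 12 2017 7:00 PM.
Mar 12 2017 7:00 PM + 16 h = Mar 13 2017 11:00 AM.

Mar 13 2017 11:00 AM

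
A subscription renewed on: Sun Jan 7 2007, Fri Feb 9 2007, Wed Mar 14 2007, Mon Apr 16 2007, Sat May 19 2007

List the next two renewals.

Thu Jun 21 2007, Tue Jul 24 2007

Every event comes 33 days after the last (33, 33, 33, 33).
Sat May 19 2007 + 33 days = Thu Jun 21 2007.
Thu Jun 21 2007 + 33 days = Tue Jul 24 2007.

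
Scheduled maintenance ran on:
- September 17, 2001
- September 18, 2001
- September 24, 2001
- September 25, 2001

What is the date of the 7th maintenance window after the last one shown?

October 22, 2001

The gap pattern 1, 6, 1 repeats every 2 events.
These are the Mondays and Tuesdays of each week.
The following Monday is October 1, 2001.
Next Tuesday: October 2, 2001.
Next Monday: October 8, 2001.
The following Tuesday is October 9, 2001.
The following Monday is October 15, 2001.
The following Tuesday is October 16, 2001.
Next Monday: October 22, 2001.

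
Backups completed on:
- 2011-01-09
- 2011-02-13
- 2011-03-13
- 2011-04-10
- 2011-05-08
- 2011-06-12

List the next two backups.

These are Sundays at 28- or 35-day spacing (35, 28, 28, 28, 35).
The pattern: 2nd Sunday of the month.
July 2011 — 2nd Sunday is 2011-07-10.
August 2011 — 2nd Sunday is 2011-08-14.

2011-07-10, 2011-08-14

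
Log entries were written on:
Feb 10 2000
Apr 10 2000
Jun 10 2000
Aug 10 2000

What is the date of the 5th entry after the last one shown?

Jun 10 2001

Each date is the 10th; the gaps (60, 61, 61) track the month lengths.
The rule is the 10th of every 2 months.
Next: October 2000 → Oct 10 2000.
December 2000: Dec 10 2000.
Next: February 2001 → Feb 10 2001.
April 2001: Apr 10 2001.
June 2001: Jun 10 2001.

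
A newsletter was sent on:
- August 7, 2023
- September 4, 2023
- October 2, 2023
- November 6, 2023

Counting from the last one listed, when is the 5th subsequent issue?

April 1, 2024

All dates are Mondays, 28, 28, 35 days apart.
Specifically, the 1st Monday of each month.
December 2023 — 1st Monday is December 4, 2023.
January 2024 — 1st Monday is January 1, 2024.
February 2024 — 1st Monday is February 5, 2024.
1st Monday of March 2024: March 4, 2024.
April 2024 — 1st Monday is April 1, 2024.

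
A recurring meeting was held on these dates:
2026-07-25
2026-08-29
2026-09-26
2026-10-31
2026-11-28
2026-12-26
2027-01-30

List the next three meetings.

All Saturdays; the gaps (35, 28, 35, 28, 28, 35) vary with month length.
This is the last Saturday of each month.
February 2027 ends with Saturday 2027-02-27.
March 2027 ends with Saturday 2027-03-27.
April 2027 ends with Saturday 2027-04-24.

2027-02-27, 2027-03-27, 2027-04-24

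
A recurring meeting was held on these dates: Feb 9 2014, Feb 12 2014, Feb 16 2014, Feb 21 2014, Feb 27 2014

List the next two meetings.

Mar 6 2014, Mar 14 2014

Gaps: 3, 4, 5, 6 days — each gap is 1 larger than the previous one.
Next gap: 7 days. Feb 27 2014 + 7 days = Mar 6 2014.
Next gap: 8 days. Mar 6 2014 + 8 days = Mar 14 2014.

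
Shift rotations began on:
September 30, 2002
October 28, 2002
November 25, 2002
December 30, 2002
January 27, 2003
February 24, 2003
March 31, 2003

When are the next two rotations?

April 28, 2003; May 26, 2003

These are Mondays with 28, 28, 35, 28, 28, 35-day gaps.
Each is the final Monday of its month — September 30, 2002 is past the 28th, so '4th Monday' doesn't fit.
Last Monday of April 2003: April 28, 2003.
Last Monday of May 2003: May 26, 2003.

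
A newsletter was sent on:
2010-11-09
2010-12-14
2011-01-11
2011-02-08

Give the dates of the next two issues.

All dates are Tuesdays, 35, 28, 28 days apart.
Specifically, the 2nd Tuesday of each month.
2nd Tuesday of March 2011: 2011-03-08.
2nd Tuesday of April 2011: 2011-04-12.

2011-03-08, 2011-04-12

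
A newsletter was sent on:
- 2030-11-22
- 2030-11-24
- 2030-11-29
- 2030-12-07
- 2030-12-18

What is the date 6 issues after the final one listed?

Gaps: 2, 5, 8, 11 days — each gap is 3 larger than the previous one.
Next gap: 14 days. 2030-12-18 + 14 days = 2031-01-01.
Next gap: 17 days. 2031-01-01 + 17 days = 2031-01-18.
Next gap: 20 days. 2031-01-18 + 20 days = 2031-02-07.
Next gap: 23 days. 2031-02-07 + 23 days = 2031-03-02.
Next gap: 26 days. 2031-03-02 + 26 days = 2031-03-28.
Next gap: 29 days. 2031-03-28 + 29 days = 2031-04-26.

2031-04-26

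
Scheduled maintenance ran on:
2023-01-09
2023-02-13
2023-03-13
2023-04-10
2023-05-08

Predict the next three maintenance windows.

2023-06-12, 2023-07-10, 2023-08-14

All dates are Mondays, 35, 28, 28, 28 days apart.
Specifically, the 2nd Monday of each month.
June 2023 — 2nd Monday is 2023-06-12.
2nd Monday of July 2023: 2023-07-10.
2nd Monday of August 2023: 2023-08-14.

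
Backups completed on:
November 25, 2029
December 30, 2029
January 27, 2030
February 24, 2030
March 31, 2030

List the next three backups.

Every date is a Sunday; gaps 35, 28, 28, 35 days.
Each is the last Sunday of its month (at least one falls on the 29th or later, ruling out '4th Sunday').
April 2030 ends with Sunday April 28, 2030.
Last Sunday of May 2030: May 26, 2030.
June 2030 ends with Sunday June 30, 2030.

April 28, 2030; May 26, 2030; June 30, 2030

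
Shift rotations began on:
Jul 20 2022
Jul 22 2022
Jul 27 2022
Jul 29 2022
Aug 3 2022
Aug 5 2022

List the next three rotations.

The gap pattern 2, 5, 2, 5, 2 repeats every 2 events.
These are the Wednesdays and Fridays of each week.
Next Wednesday: Aug 10 2022.
The following Friday is Aug 12 2022.
Next Wednesday: Aug 17 2022.

Aug 10 2022, Aug 12 2022, Aug 17 2022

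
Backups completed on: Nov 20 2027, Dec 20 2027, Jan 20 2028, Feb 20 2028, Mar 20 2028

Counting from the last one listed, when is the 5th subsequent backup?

Gaps: 30, 31, 31, 29 days — not constant. Every event is on the 20th of the month.
Pattern: the 20th of each month.
April 2028: Apr 20 2028.
May 2028: May 20 2028.
June 2028: Jun 20 2028.
July 2028: Jul 20 2028.
Next: August 2028 → Aug 20 2028.

Aug 20 2028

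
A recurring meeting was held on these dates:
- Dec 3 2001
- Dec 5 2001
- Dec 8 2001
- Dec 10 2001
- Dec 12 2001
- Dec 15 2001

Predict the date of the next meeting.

Every event lands on a Monday or Wednesday or Saturday (gaps cycle 2, 3, 2, 2, 3).
So the schedule is: every Monday, Wednesday and Saturday.
The following Monday is Dec 17 2001.

Dec 17 2001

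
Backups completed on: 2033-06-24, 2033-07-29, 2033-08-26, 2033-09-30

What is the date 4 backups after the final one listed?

All Fridays; the gaps (35, 28, 35) vary with month length.
This is the last Friday of each month.
October 2033 ends with Friday 2033-10-28.
Last Friday of November 2033: 2033-11-25.
Last Friday of December 2033: 2033-12-30.
Last Friday of January 2034: 2034-01-27.

2034-01-27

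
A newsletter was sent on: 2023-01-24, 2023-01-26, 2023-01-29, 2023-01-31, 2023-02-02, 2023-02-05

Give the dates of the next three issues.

2023-02-07, 2023-02-09, 2023-02-12

Gaps: 2, 3, 2, 2, 3 days — not constant, but cyclic with period 3.
The events fall on every Tuesday, Thursday and Sunday.
Next Tuesday: 2023-02-07.
Next Thursday: 2023-02-09.
Next Sunday: 2023-02-12.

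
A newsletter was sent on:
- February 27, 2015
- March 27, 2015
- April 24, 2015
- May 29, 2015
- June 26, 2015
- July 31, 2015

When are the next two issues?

These are Fridays with 28, 28, 35, 28, 35-day gaps.
Each is the final Friday of its month — May 29, 2015 is past the 28th, so '4th Friday' doesn't fit.
Last Friday of August 2015: August 28, 2015.
September 2015 ends with Friday September 25, 2015.

August 28, 2015; September 25, 2015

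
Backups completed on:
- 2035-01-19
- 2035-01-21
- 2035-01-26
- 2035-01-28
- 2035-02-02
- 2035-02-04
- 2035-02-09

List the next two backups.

2035-02-11, 2035-02-16

The gap pattern 2, 5, 2, 5, 2, 5 repeats every 2 events.
These are the Fridays and Sundays of each week.
Next Sunday: 2035-02-11.
The following Friday is 2035-02-16.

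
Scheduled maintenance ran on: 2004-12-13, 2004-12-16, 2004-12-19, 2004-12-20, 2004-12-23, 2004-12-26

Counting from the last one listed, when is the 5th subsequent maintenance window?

2005-01-06

Every event lands on a Monday or Thursday or Sunday (gaps cycle 3, 3, 1, 3, 3).
So the schedule is: every Monday, Thursday and Sunday.
Next Monday: 2004-12-27.
Next Thursday: 2004-12-30.
The following Sunday is 2005-01-02.
Next Monday: 2005-01-03.
The following Thursday is 2005-01-06.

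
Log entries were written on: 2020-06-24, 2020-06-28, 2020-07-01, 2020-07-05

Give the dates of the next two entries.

2020-07-08, 2020-07-12

The gap pattern 4, 3, 4 repeats every 2 events.
These are the Wednesdays and Sundays of each week.
The following Wednesday is 2020-07-08.
Next Sunday: 2020-07-12.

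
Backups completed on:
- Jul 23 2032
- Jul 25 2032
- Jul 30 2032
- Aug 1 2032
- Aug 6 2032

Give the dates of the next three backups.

The gap pattern 2, 5, 2, 5 repeats every 2 events.
These are the Fridays and Sundays of each week.
The following Sunday is Aug 8 2032.
Next Friday: Aug 13 2032.
The following Sunday is Aug 15 2032.

Aug 8 2032, Aug 13 2032, Aug 15 2032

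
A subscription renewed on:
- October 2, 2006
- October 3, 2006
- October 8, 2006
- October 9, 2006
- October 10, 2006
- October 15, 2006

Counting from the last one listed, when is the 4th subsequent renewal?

The gap pattern 1, 5, 1, 1, 5 repeats every 3 events.
These are the Mondays, Tuesdays and Sundays of each week.
Next Monday: October 16, 2006.
Next Tuesday: October 17, 2006.
Next Sunday: October 22, 2006.
The following Monday is October 23, 2006.

October 23, 2006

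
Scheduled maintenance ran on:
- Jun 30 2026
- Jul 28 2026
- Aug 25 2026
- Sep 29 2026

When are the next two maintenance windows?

Oct 27 2026, Nov 24 2026

These are Tuesdays with 28, 28, 35-day gaps.
Each is the final Tuesday of its month — Jun 30 2026 is past the 28th, so '4th Tuesday' doesn't fit.
Last Tuesday of October 2026: Oct 27 2026.
November 2026 ends with Tuesday Nov 24 2026.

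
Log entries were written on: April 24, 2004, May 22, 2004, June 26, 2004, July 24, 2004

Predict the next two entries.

August 28, 2004; September 25, 2004

All dates are Saturdays, 28, 35, 28 days apart.
Specifically, the 4th Saturday of each month.
August 2004 — 4th Saturday is August 28, 2004.
September 2004 — 4th Saturday is September 25, 2004.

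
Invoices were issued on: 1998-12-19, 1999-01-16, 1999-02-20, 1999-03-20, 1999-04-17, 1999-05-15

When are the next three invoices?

All dates are Saturdays, 28, 35, 28, 28, 28 days apart.
Specifically, the 3rd Saturday of each month.
June 1999 — 3rd Saturday is 1999-06-19.
3rd Saturday of July 1999: 1999-07-17.
3rd Saturday of August 1999: 1999-08-21.

1999-06-19, 1999-07-17, 1999-08-21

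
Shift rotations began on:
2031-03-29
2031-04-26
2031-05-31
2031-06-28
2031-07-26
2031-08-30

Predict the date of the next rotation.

All Saturdays; the gaps (28, 35, 28, 28, 35) vary with month length.
This is the last Saturday of each month.
Last Saturday of September 2031: 2031-09-27.

2031-09-27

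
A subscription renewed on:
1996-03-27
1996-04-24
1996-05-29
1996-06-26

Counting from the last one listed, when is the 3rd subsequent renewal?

1996-09-25

Every date is a Wednesday; gaps 28, 35, 28 days.
Each is the last Wednesday of its month (at least one falls on the 29th or later, ruling out '4th Wednesday').
Last Wednesday of July 1996: 1996-07-31.
Last Wednesday of August 1996: 1996-08-28.
September 1996 ends with Wednesday 1996-09-25.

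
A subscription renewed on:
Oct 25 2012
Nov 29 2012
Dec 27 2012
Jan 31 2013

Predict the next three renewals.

Feb 28 2013, Mar 28 2013, Apr 25 2013

Every date is a Thursday; gaps 35, 28, 35 days.
Each is the last Thursday of its month (at least one falls on the 29th or later, ruling out '4th Thursday').
Last Thursday of February 2013: Feb 28 2013.
Last Thursday of March 2013: Mar 28 2013.
Last Thursday of April 2013: Apr 25 2013.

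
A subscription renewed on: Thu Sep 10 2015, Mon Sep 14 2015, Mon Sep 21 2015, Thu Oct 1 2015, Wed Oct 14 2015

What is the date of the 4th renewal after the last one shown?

Mon Jan 4 2016

The spacing grows by 3 each time: 4, 7, 10, 13 days.
Next gap: 16 days. Wed Oct 14 2015 + 16 days = Fri Oct 30 2015.
Next gap: 19 days. Fri Oct 30 2015 + 19 days = Wed Nov 18 2015.
Next gap: 22 days. Wed Nov 18 2015 + 22 days = Thu Dec 10 2015.
Next gap: 25 days. Thu Dec 10 2015 + 25 days = Mon Jan 4 2016.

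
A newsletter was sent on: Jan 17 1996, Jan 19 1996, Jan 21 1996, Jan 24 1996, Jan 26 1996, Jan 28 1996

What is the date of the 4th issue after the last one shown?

The gap pattern 2, 2, 3, 2, 2 repeats every 3 events.
These are the Wednesdays, Fridays and Sundays of each week.
The following Wednesday is Jan 31 1996.
Next Friday: Feb 2 1996.
The following Sunday is Feb 4 1996.
The following Wednesday is Feb 7 1996.

Feb 7 1996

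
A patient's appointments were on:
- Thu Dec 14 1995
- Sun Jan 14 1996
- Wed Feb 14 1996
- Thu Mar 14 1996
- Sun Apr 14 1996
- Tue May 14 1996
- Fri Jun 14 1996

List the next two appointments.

The day-of-month is always 14 (31, 31, 29, 31, 30, 31 days between events).
So this recurs on the 14th of each month.
Next: July 1996 → Sun Jul 14 1996.
Next: August 1996 → Wed Aug 14 1996.

Sun Jul 14 1996, Wed Aug 14 1996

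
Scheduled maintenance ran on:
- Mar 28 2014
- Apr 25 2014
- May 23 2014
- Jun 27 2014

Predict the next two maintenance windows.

Jul 25 2014, Aug 22 2014

Gaps: 28, 28, 35 days — a mix of 28 and 35. Every date is a Friday.
Each is the 4th Friday of its month.
July 2014 — 4th Friday is Jul 25 2014.
August 2014 — 4th Friday is Aug 22 2014.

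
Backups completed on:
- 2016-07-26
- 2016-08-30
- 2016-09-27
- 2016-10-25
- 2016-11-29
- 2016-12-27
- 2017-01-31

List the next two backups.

All Tuesdays; the gaps (35, 28, 28, 35, 28, 35) vary with month length.
This is the last Tuesday of each month.
Last Tuesday of February 2017: 2017-02-28.
Last Tuesday of March 2017: 2017-03-28.

2017-02-28, 2017-03-28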